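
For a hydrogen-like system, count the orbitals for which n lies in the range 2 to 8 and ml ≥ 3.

For each n in the range, tally the orbitals obeying ml ≥ 3:
n=4 → 1; n=5 → 3; n=6 → 6; n=7 → 10; n=8 → 15.
Total orbitals: 1 + 3 + 6 + 10 + 15 = 35.

35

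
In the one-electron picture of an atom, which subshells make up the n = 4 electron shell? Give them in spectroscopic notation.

4s, 4p, 4d, 4f

For n = 4, l runs from 0 to 3. In spectroscopic notation l = 0,1,2,… ↔ s,p,d,f,g,h,i, so the subshells are 4s, 4p, 4d, 4f.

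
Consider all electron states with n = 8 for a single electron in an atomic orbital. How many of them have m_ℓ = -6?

4

With n = 8 the allowed ℓ are 0, 1, …, 7.
The (ℓ, m_ℓ) pairs meeting m_ℓ = -6 give: ℓ=6 → 1; ℓ=7 → 1.
Orbitals: 1 + 1 = 2. Each orbital carries two spin states, so 2 × 2 = 4 states.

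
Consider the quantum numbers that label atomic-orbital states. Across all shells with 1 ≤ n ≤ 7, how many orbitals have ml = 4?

Work shell by shell — for each n, count the (l, ml) pairs that satisfy ml = 4:
n=5 → 1; n=6 → 2; n=7 → 3.
Total orbitals: 1 + 2 + 3 = 6.

6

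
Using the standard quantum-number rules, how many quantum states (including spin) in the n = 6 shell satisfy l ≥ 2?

64

Go through l = 0, …, 5 (the values permitted for n = 6).
The (l, ml) pairs meeting l ≥ 2 give: l=2 → 5; l=3 → 7; l=4 → 9; l=5 → 11.
Orbitals: 5 + 7 + 9 + 11 = 32. Each orbital carries two spin states, so 32 × 2 = 64 states.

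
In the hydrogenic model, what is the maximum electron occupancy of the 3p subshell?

6

A subshell with l = 1 has 2l+1 = 3 orbitals, each holding 2 electrons (spin ±1/2), so 3 × 2 = 6.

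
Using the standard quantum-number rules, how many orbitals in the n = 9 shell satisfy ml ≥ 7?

With n = 9 the allowed l are 0, 1, …, 8.
Orbitals with ml ≥ 7, by l: l=7 → 1; l=8 → 2.
Total orbitals: 1 + 2 = 3.

3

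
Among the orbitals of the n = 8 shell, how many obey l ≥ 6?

The n = 8 shell has l = 0 through 7; check each.
Orbitals with l ≥ 6, by l: l=6 → 13; l=7 → 15.
Total orbitals: 13 + 15 = 28.

28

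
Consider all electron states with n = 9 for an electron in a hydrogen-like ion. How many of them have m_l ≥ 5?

Go through l = 0, …, 8 (the values permitted for n = 9).
The (l, m_l) pairs meeting m_l ≥ 5 give: l=5 → 1; l=6 → 2; l=7 → 3; l=8 → 4.
Orbitals: 1 + 2 + 3 + 4 = 10. Each orbital carries two spin states, so 10 × 2 = 20 states.

20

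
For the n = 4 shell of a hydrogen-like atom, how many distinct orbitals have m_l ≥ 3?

The n = 4 shell has l = 0 through 3; check each.
Contributions: l=3 → 1.
Total orbitals: 1.

1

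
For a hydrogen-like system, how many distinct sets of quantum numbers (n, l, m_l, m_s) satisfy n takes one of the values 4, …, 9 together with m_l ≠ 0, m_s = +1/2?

Per-shell orbital counts meeting the constraint:
n=4 → 12; n=5 → 20; n=6 → 30; n=7 → 42; n=8 → 56; n=9 → 72.
Orbitals: 12 + 20 + 30 + 42 + 56 + 72 = 232. With m_s fixed to +1/2 there is one state per orbital, so 232 states.

232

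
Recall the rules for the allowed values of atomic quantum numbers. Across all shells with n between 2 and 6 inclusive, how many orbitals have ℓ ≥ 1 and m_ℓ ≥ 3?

Treat each shell separately and count matching orbitals:
n=4 → 1; n=5 → 3; n=6 → 6.
Total orbitals: 1 + 3 + 6 = 10.

10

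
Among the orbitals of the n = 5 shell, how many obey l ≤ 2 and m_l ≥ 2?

With n = 5 the allowed l are 0, 1, …, 4.
Orbitals with l ≤ 2 and m_l ≥ 2, by l: l=2 → 1.
Total orbitals: 1.

1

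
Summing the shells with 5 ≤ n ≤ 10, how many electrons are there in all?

Shell n has n² orbitals: 5²=25 + 6²=36 + 7²=49 + 8²=64 + 9²=81 + 10²=100 = 355 orbitals.
Two spin states per orbital: 2 × 355 = 710 electrons.

710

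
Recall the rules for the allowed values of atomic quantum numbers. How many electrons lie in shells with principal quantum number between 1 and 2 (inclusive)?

10

Shell n has n² orbitals: 1²=1 + 2²=4 = 5 orbitals.
Two spin states per orbital: 2 × 5 = 10 electrons.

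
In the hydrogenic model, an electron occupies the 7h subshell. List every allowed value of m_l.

-5, -4, -3, -2, -1, 0, 1, 2, 3, 4, 5

The 7h subshell has l = 5, and m_l takes every integer from −l to +l. With l = 5 that gives the 11 values -5, -4, -3, -2, -1, 0, 1, 2, 3, 4, 5.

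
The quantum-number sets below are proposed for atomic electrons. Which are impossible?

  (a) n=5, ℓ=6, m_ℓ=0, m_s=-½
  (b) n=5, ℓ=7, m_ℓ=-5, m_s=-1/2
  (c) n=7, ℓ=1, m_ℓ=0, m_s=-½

(a) has ℓ = 6 ≥ n = 5, violating 0 ≤ ℓ ≤ n−1.
(b) has ℓ = 7 ≥ n = 5, violating 0 ≤ ℓ ≤ n−1.
The remaining set (c) satisfies all four rules.

(a) and (b)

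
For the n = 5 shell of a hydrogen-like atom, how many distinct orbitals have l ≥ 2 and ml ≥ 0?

Per l-value: l=2 → 3; l=3 → 4; l=4 → 5.
Total orbitals: 3 + 4 + 5 = 12.

12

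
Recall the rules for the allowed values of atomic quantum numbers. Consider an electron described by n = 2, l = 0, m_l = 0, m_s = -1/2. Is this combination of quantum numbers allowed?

n = 2 is a positive integer. l = 0 satisfies 0 ≤ l ≤ n−1 = 1. m_l = 0 lies in the range −l … +l (here 0). m_s = -1/2 is one of ±1/2.
All four constraints are satisfied.

Allowed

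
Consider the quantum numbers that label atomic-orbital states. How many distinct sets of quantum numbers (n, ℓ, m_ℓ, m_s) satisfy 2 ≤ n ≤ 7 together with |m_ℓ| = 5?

Per-shell orbital counts meeting the constraint:
n=6 → 2; n=7 → 4.
Orbitals: 2 + 4 = 6. Including both spin states (m_s = ±1/2) gives 2 × 6 = 12 states.

12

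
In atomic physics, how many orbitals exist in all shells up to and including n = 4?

Total orbitals = 1² + 2² + 3² + 4² = 30.

30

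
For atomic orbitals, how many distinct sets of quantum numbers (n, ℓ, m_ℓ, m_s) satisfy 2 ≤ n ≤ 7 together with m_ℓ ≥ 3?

40

Count contributing orbitals for each principal shell:
n=4 → 1; n=5 → 3; n=6 → 6; n=7 → 10.
Orbitals: 1 + 3 + 6 + 10 = 20. Including both spin states (m_s = ±1/2) gives 2 × 20 = 40 states.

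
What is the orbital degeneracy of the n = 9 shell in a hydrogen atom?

81

The n = 9 shell contains n² = 9² = 81 orbitals.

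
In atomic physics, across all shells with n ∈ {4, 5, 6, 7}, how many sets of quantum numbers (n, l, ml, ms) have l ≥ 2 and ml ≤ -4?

20

Work shell by shell — for each n, count the (l, ml) pairs that satisfy l ≥ 2 and ml ≤ -4:
n=5 → 1; n=6 → 3; n=7 → 6.
Orbitals: 1 + 3 + 6 = 10. Including both spin states (ms = ±1/2) gives 2 × 10 = 20 states.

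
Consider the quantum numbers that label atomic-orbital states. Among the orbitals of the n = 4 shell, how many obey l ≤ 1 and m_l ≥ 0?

Go through l = 0, …, 3 (the values permitted for n = 4).
The (l, m_l) pairs meeting l ≤ 1 and m_l ≥ 0 give: l=0 → 1; l=1 → 2.
Total orbitals: 1 + 2 = 3.

3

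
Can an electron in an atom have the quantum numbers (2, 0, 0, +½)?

Yes

n = 2 is a positive integer. ℓ = 0 satisfies 0 ≤ ℓ ≤ n−1 = 1. m_ℓ = 0 lies in the range −ℓ … +ℓ (here 0). m_s = +1/2 is one of ±1/2.
All four constraints are satisfied.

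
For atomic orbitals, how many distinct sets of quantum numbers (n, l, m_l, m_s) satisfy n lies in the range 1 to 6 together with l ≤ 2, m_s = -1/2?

Work shell by shell — for each n, count the (l, m_l) pairs that satisfy l ≤ 2:
n=1 → 1; n=2 → 4; n=3 → 9; n=4 → 9; n=5 → 9; n=6 → 9.
Orbitals: 1 + 4 + 9 + 9 + 9 + 9 = 41. With m_s fixed to -1/2 there is one state per orbital, so 41 states.

41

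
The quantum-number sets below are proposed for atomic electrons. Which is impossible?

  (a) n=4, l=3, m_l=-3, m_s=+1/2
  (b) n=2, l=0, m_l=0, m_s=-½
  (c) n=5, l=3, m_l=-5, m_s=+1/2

(c) has |m_l| = 5 > l = 3, violating −l ≤ m_l ≤ l.
The remaining sets (a), (b) satisfy all four rules.

(c)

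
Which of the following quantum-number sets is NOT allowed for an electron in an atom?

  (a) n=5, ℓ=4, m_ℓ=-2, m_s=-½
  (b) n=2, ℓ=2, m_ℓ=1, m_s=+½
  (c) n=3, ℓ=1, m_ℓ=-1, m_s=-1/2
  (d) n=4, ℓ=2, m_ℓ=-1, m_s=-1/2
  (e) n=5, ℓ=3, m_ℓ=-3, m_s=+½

(b) has ℓ = 2 ≥ n = 2, violating 0 ≤ ℓ ≤ n−1.
The remaining sets (a), (c), (d), (e) satisfy all four rules.

(b)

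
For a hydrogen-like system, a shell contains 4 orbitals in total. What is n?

n = 2

n² = 4 ⇒ n = 2.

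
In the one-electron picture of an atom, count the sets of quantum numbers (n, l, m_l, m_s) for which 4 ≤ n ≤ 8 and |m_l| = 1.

Per-shell orbital counts meeting the constraint:
n=4 → 6; n=5 → 8; n=6 → 10; n=7 → 12; n=8 → 14.
Orbitals: 6 + 8 + 10 + 12 + 14 = 50. Including both spin states (m_s = ±1/2) gives 2 × 50 = 100 states.

100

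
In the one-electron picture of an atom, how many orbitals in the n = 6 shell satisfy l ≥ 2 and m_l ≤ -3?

6

The n = 6 shell has l = 0 through 5; check each.
Orbitals with l ≥ 2 and m_l ≤ -3, by l: l=3 → 1; l=4 → 2; l=5 → 3.
Total orbitals: 1 + 2 + 3 = 6.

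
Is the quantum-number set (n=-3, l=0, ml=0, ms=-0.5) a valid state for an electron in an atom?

No

The principal quantum number must be a positive integer (n ≥ 1), but here n = -3.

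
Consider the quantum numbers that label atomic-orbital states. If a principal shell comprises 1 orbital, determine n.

n² = 1 ⇒ n = 1.

n = 1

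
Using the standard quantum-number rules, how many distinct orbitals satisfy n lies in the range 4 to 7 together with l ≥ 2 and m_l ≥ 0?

62

Go shell by shell, enumerating (l, m_l) with l ≥ 2 and m_l ≥ 0:
n=4 → 7; n=5 → 12; n=6 → 18; n=7 → 25.
Total orbitals: 7 + 12 + 18 + 25 = 62.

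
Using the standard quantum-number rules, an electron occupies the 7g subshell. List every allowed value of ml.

The 7g subshell has l = 4, and ml takes every integer from −l to +l. With l = 4 that gives the 9 values -4, -3, -2, -1, 0, 1, 2, 3, 4.

-4, -3, -2, -1, 0, 1, 2, 3, 4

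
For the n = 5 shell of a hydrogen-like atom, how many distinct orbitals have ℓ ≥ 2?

21

With n = 5 the allowed ℓ are 0, 1, …, 4.
Orbitals with ℓ ≥ 2, by ℓ: ℓ=2 → 5; ℓ=3 → 7; ℓ=4 → 9.
Total orbitals: 5 + 7 + 9 = 21.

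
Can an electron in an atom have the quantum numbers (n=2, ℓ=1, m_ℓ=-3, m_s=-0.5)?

Invalid

The magnetic quantum number must satisfy −ℓ ≤ m_ℓ ≤ ℓ. With ℓ = 1, m_ℓ can only be -1, 0, 1, so m_ℓ = -3 is forbidden.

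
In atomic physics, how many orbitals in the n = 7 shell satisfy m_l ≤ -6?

With n = 7 the allowed l are 0, 1, …, 6.
Per l-value: l=6 → 1.
Total orbitals: 1.

1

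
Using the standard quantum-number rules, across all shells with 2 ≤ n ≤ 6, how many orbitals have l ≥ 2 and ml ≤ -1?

Work shell by shell — for each n, count the (l, ml) pairs that satisfy l ≥ 2 and ml ≤ -1:
n=3 → 2; n=4 → 5; n=5 → 9; n=6 → 14.
Total orbitals: 2 + 5 + 9 + 14 = 30.

30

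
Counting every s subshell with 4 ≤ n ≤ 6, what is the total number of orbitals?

An s subshell (ℓ = 0) exists for every n ≥ 1, so shells n = 4, 5, 6 each contribute one — 3 subshells.
Since each s subshell has 2·0+1 = 1 orbital, the total is 3 × 1 = 3.

3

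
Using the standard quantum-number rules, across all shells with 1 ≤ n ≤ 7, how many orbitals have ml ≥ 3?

Per-shell orbital counts meeting the constraint:
n=4 → 1; n=5 → 3; n=6 → 6; n=7 → 10.
Total orbitals: 1 + 3 + 6 + 10 = 20.

20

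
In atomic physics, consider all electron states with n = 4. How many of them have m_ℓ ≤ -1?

12

Per ℓ-value: ℓ=1 → 1; ℓ=2 → 2; ℓ=3 → 3.
Orbitals: 1 + 2 + 3 = 6. Each orbital carries two spin states, so 6 × 2 = 12 states.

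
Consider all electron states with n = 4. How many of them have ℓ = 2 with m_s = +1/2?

Contributions: ℓ=2 → 5.
Orbitals: 5. With m_s fixed to a single value there is one state per orbital, giving 5 states.

5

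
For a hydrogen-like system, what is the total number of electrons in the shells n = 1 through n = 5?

110

Shell n has n² orbitals: 1²=1 + 2²=4 + 3²=9 + 4²=16 + 5²=25 = 55 orbitals.
Two spin states per orbital: 2 × 55 = 110 electrons.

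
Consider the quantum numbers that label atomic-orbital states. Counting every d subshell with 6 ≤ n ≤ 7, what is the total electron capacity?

A d subshell (ℓ = 2) exists for every n ≥ 3, so shells n = 6, 7 each contribute one — 2 subshells.
Since each d subshell holds 2(2·2+1) = 10 electrons, the total is 2 × 10 = 20.

20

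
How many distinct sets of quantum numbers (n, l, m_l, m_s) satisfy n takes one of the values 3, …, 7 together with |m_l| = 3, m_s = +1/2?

20

Treat each shell separately and count matching orbitals:
n=4 → 2; n=5 → 4; n=6 → 6; n=7 → 8.
Orbitals: 2 + 4 + 6 + 8 = 20. With m_s fixed to +1/2 there is one state per orbital, so 20 states.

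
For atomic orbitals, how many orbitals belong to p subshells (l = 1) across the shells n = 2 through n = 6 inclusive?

A p subshell (l = 1) exists for every n ≥ 2, so shells n = 2, 3, 4, 5, 6 each contribute one — 5 subshells.
Since each p subshell has 2·1+1 = 3 orbitals, the total is 5 × 3 = 15.

15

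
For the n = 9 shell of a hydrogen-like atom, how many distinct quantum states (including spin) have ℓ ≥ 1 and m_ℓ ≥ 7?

Go through ℓ = 0, …, 8 (the values permitted for n = 9).
Orbitals with ℓ ≥ 1 and m_ℓ ≥ 7, by ℓ: ℓ=7 → 1; ℓ=8 → 2.
Orbitals: 1 + 2 = 3. Each orbital carries two spin states, so 3 × 2 = 6 states.

6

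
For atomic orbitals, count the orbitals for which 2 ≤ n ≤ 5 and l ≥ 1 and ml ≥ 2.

Per-shell orbital counts meeting the constraint:
n=3 → 1; n=4 → 3; n=5 → 6.
Total orbitals: 1 + 3 + 6 = 10.

10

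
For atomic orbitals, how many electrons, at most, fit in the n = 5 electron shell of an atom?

A shell holds 2n² electrons: 2 × 5² = 2 × 25 = 50.

50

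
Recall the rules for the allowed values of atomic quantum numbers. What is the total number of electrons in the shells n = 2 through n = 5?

108

Shell n has n² orbitals: 2²=4 + 3²=9 + 4²=16 + 5²=25 = 54 orbitals.
Two spin states per orbital: 2 × 54 = 108 electrons.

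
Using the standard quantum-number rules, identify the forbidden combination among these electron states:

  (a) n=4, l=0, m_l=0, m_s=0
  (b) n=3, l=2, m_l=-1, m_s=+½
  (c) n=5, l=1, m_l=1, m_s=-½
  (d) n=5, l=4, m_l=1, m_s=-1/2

(a)

(a) has m_s = 0, but an electron's spin must be ±1/2.
The remaining sets (b), (c), (d) satisfy all four rules.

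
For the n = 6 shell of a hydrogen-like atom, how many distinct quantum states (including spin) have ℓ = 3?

14

Go through ℓ = 0, …, 5 (the values permitted for n = 6).
Orbitals with ℓ = 3, by ℓ: ℓ=3 → 7.
Orbitals: 7. Each orbital carries two spin states, so 7 × 2 = 14 states.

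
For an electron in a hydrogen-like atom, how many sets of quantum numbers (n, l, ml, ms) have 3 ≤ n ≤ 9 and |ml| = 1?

140

Go shell by shell, enumerating (l, ml) with |ml| = 1:
n=3 → 4; n=4 → 6; n=5 → 8; n=6 → 10; n=7 → 12; n=8 → 14; n=9 → 16.
Orbitals: 4 + 6 + 8 + 10 + 12 + 14 + 16 = 70. Including both spin states (ms = ±1/2) gives 2 × 70 = 140 states.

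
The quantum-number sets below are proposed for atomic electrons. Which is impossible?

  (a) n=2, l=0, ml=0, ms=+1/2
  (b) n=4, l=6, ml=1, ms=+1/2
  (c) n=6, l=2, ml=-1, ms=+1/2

(b) has l = 6 ≥ n = 4, violating 0 ≤ l ≤ n−1.
The remaining sets (a), (c) satisfy all four rules.

(b)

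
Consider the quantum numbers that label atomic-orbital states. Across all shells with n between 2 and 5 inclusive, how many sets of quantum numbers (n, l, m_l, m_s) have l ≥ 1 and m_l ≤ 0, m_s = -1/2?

Treat each shell separately and count matching orbitals:
n=2 → 2; n=3 → 5; n=4 → 9; n=5 → 14.
Orbitals: 2 + 5 + 9 + 14 = 30. With m_s fixed to -1/2 there is one state per orbital, so 30 states.

30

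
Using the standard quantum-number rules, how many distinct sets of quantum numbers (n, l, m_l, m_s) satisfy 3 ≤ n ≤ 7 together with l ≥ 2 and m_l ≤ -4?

For each n in the range, tally the orbitals obeying l ≥ 2 and m_l ≤ -4:
n=5 → 1; n=6 → 3; n=7 → 6.
Orbitals: 1 + 3 + 6 = 10. Including both spin states (m_s = ±1/2) gives 2 × 10 = 20 states.

20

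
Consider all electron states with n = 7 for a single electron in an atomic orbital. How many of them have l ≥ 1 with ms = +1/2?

48

Go through l = 0, …, 6 (the values permitted for n = 7).
Per l-value: l=1 → 3; l=2 → 5; l=3 → 7; l=4 → 9; l=5 → 11; l=6 → 13.
Orbitals: 3 + 5 + 7 + 9 + 11 + 13 = 48. With ms fixed to a single value there is one state per orbital, giving 48 states.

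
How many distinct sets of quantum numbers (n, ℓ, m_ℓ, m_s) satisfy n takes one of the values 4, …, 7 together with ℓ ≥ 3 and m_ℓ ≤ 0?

Treat each shell separately and count matching orbitals:
n=4 → 4; n=5 → 9; n=6 → 15; n=7 → 22.
Orbitals: 4 + 9 + 15 + 22 = 50. Including both spin states (m_s = ±1/2) gives 2 × 50 = 100 states.

100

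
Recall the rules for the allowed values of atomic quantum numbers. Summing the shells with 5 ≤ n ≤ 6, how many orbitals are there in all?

61

Shell n has n² orbitals: 5²=25 + 6²=36 = 61 orbitals.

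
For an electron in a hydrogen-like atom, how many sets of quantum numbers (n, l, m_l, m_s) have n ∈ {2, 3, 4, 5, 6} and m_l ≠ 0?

Go shell by shell, enumerating (l, m_l) with m_l ≠ 0:
n=2 → 2; n=3 → 6; n=4 → 12; n=5 → 20; n=6 → 30.
Orbitals: 2 + 6 + 12 + 20 + 30 = 70. Including both spin states (m_s = ±1/2) gives 2 × 70 = 140 states.

140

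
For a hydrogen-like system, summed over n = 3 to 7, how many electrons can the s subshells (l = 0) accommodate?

10

An s subshell (l = 0) exists for every n ≥ 1, so shells n = 3, 4, 5, 6, 7 each contribute one — 5 subshells.
Since each s subshell holds 2(2·0+1) = 2 electrons, the total is 5 × 2 = 10.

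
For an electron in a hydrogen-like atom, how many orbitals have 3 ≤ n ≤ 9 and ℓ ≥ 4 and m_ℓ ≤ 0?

For each n in the range, tally the orbitals obeying ℓ ≥ 4 and m_ℓ ≤ 0:
n=5 → 5; n=6 → 11; n=7 → 18; n=8 → 26; n=9 → 35.
Total orbitals: 5 + 11 + 18 + 26 + 35 = 95.

95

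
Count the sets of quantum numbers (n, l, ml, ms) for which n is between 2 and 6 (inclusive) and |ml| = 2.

Per-shell orbital counts meeting the constraint:
n=3 → 2; n=4 → 4; n=5 → 6; n=6 → 8.
Orbitals: 2 + 4 + 6 + 8 = 20. Including both spin states (ms = ±1/2) gives 2 × 20 = 40 states.

40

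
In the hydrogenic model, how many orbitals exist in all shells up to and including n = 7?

140

Total orbitals = 1² + 2² + 3² + 4² + 5² + 6² + 7² = 140.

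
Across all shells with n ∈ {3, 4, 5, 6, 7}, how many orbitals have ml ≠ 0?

Per-shell orbital counts meeting the constraint:
n=3 → 6; n=4 → 12; n=5 → 20; n=6 → 30; n=7 → 42.
Total orbitals: 6 + 12 + 20 + 30 + 42 = 110.

110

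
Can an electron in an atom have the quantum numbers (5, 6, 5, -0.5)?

Invalid

The orbital quantum number must satisfy 0 ≤ l ≤ n−1. With n = 5 the allowed l values are 0, 1, 2, 3, 4, so l = 6 is out of range.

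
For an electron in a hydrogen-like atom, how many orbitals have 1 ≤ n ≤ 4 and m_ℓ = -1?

6

Go shell by shell, enumerating (ℓ, m_ℓ) with m_ℓ = -1:
n=2 → 1; n=3 → 2; n=4 → 3.
Total orbitals: 1 + 2 + 3 = 6.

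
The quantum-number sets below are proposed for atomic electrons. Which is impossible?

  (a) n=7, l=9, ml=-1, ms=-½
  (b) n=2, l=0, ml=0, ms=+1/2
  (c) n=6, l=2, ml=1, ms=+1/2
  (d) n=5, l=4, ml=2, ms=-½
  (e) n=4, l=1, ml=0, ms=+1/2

(a)

(a) has l = 9 ≥ n = 7, violating 0 ≤ l ≤ n−1.
The remaining sets (b), (c), (d), (e) satisfy all four rules.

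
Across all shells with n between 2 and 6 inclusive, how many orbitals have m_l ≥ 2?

20

Count contributing orbitals for each principal shell:
n=3 → 1; n=4 → 3; n=5 → 6; n=6 → 10.
Total orbitals: 1 + 3 + 6 + 10 = 20.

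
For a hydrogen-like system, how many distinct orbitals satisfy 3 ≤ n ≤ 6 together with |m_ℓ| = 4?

6

Treat each shell separately and count matching orbitals:
n=5 → 2; n=6 → 4.
Total orbitals: 2 + 4 = 6.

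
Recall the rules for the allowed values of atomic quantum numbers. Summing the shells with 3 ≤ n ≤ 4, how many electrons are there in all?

50

Shell n has n² orbitals: 3²=9 + 4²=16 = 25 orbitals.
Two spin states per orbital: 2 × 25 = 50 electrons.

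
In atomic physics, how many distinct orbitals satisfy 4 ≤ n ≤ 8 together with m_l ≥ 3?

Go shell by shell, enumerating (l, m_l) with m_l ≥ 3:
n=4 → 1; n=5 → 3; n=6 → 6; n=7 → 10; n=8 → 15.
Total orbitals: 1 + 3 + 6 + 10 + 15 = 35.

35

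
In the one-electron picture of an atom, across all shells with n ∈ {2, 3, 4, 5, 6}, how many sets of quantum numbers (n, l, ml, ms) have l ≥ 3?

100

Per-shell orbital counts meeting the constraint:
n=4 → 7; n=5 → 16; n=6 → 27.
Orbitals: 7 + 16 + 27 = 50. Including both spin states (ms = ±1/2) gives 2 × 50 = 100 states.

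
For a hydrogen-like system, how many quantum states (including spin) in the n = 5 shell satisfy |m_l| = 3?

The (l, m_l) pairs meeting |m_l| = 3 give: l=3 → 2; l=4 → 2.
Orbitals: 2 + 2 = 4. Each orbital carries two spin states, so 4 × 2 = 8 states.

8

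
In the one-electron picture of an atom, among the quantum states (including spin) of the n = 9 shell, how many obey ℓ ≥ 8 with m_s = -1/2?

17

With n = 9 the allowed ℓ are 0, 1, …, 8.
Per ℓ-value: ℓ=8 → 17.
Orbitals: 17. With m_s fixed to a single value there is one state per orbital, giving 17 states.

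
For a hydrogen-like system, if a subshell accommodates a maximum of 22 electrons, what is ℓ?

ℓ = 5

2(2ℓ+1) = 22 ⇒ 2ℓ+1 = 11 ⇒ ℓ = 5.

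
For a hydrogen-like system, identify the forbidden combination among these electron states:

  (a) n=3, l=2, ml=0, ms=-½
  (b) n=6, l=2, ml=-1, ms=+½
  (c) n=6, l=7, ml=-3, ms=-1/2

(c) has l = 7 ≥ n = 6, violating 0 ≤ l ≤ n−1.
The remaining sets (a), (b) satisfy all four rules.

(c)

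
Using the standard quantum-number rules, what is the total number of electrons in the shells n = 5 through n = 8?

Shell n has n² orbitals: 5²=25 + 6²=36 + 7²=49 + 8²=64 = 174 orbitals.
Two spin states per orbital: 2 × 174 = 348 electrons.

348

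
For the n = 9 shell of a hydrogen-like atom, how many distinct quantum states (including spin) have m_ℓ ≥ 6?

12

Contributions: ℓ=6 → 1; ℓ=7 → 2; ℓ=8 → 3.
Orbitals: 1 + 2 + 3 = 6. Each orbital carries two spin states, so 6 × 2 = 12 states.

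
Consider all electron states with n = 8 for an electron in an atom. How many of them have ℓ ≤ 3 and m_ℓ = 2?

Go through ℓ = 0, …, 7 (the values permitted for n = 8).
Per ℓ-value: ℓ=2 → 1; ℓ=3 → 1.
Orbitals: 1 + 1 = 2. Each orbital carries two spin states, so 2 × 2 = 4 states.

4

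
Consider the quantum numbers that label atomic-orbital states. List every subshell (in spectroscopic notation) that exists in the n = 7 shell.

For n = 7, ℓ runs from 0 to 6. In spectroscopic notation ℓ = 0,1,2,… ↔ s,p,d,f,g,h,i, so the subshells are 7s, 7p, 7d, 7f, 7g, 7h, 7i.

7s, 7p, 7d, 7f, 7g, 7h, 7i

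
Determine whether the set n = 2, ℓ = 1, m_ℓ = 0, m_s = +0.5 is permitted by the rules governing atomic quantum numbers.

n = 2 is a positive integer. ℓ = 1 satisfies 0 ≤ ℓ ≤ n−1 = 1. m_ℓ = 0 lies in the range −ℓ … +ℓ (here −1 … 1). m_s = +1/2 is one of ±1/2.
All four constraints are satisfied.

Yes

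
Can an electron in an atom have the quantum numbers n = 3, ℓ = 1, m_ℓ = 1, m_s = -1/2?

Yes

n = 3 is a positive integer. ℓ = 1 satisfies 0 ≤ ℓ ≤ n−1 = 2. m_ℓ = 1 lies in the range −ℓ … +ℓ (here −1 … 1). m_s = -1/2 is one of ±1/2.
All four constraints are satisfied.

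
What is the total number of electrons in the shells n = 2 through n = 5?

Shell n has n² orbitals: 2²=4 + 3²=9 + 4²=16 + 5²=25 = 54 orbitals.
Two spin states per orbital: 2 × 54 = 108 electrons.

108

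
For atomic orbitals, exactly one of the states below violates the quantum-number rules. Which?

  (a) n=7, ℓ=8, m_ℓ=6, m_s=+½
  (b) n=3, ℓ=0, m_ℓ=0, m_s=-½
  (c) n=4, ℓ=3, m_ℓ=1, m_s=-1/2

(a)

(a) has ℓ = 8 ≥ n = 7, violating 0 ≤ ℓ ≤ n−1.
The remaining sets (b), (c) satisfy all four rules.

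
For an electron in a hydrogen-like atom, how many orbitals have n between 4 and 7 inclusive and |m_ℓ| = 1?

36

Treat each shell separately and count matching orbitals:
n=4 → 6; n=5 → 8; n=6 → 10; n=7 → 12.
Total orbitals: 6 + 8 + 10 + 12 = 36.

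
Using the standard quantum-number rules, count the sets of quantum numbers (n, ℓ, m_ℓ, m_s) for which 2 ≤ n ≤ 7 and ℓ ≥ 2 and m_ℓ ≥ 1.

Per-shell orbital counts meeting the constraint:
n=3 → 2; n=4 → 5; n=5 → 9; n=6 → 14; n=7 → 20.
Orbitals: 2 + 5 + 9 + 14 + 20 = 50. Including both spin states (m_s = ±1/2) gives 2 × 50 = 100 states.

100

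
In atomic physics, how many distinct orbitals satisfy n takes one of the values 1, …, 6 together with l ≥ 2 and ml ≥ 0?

Go shell by shell, enumerating (l, ml) with l ≥ 2 and ml ≥ 0:
n=3 → 3; n=4 → 7; n=5 → 12; n=6 → 18.
Total orbitals: 3 + 7 + 12 + 18 = 40.

40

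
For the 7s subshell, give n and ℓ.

The leading integer gives n = 7; the letter 's' means ℓ = 0.

n = 7, ℓ = 0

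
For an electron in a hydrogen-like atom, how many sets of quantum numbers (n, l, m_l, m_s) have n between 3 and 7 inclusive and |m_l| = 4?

24

Count contributing orbitals for each principal shell:
n=5 → 2; n=6 → 4; n=7 → 6.
Orbitals: 2 + 4 + 6 = 12. Including both spin states (m_s = ±1/2) gives 2 × 12 = 24 states.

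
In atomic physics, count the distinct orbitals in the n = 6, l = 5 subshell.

11

A subshell has 2l+1 orbitals; with l = 5, that's 11.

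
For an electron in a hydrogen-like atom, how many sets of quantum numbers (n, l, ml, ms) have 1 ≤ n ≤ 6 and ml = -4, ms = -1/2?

Count contributing orbitals for each principal shell:
n=5 → 1; n=6 → 2.
Orbitals: 1 + 2 = 3. With ms fixed to -1/2 there is one state per orbital, so 3 states.

3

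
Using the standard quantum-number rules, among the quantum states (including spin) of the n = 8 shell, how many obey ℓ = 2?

10

With n = 8 the allowed ℓ are 0, 1, …, 7.
Per ℓ-value: ℓ=2 → 5.
Orbitals: 5. Each orbital carries two spin states, so 5 × 2 = 10 states.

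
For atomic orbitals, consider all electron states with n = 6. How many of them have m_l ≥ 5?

Orbitals with m_l ≥ 5, by l: l=5 → 1.
Orbitals: 1. Each orbital carries two spin states, so 1 × 2 = 2 states.

2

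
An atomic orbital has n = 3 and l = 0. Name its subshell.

3s

l = 0 corresponds to the letter 's', so the subshell is 3s.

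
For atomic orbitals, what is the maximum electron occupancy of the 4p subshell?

A subshell with l = 1 has 2l+1 = 3 orbitals, each holding 2 electrons (spin ±1/2), so 3 × 2 = 6.

6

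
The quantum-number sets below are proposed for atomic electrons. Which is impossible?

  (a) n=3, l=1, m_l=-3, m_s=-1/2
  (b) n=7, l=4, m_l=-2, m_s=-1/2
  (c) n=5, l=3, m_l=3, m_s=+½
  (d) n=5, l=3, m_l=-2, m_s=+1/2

(a)

(a) has |m_l| = 3 > l = 1, violating −l ≤ m_l ≤ l.
The remaining sets (b), (c), (d) satisfy all four rules.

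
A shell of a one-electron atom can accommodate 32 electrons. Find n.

2n² = 32 ⇒ n² = 16 ⇒ n = 4.

n = 4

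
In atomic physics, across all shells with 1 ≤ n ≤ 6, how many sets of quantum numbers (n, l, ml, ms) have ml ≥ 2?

For each n in the range, tally the orbitals obeying ml ≥ 2:
n=3 → 1; n=4 → 3; n=5 → 6; n=6 → 10.
Orbitals: 1 + 3 + 6 + 10 = 20. Including both spin states (ms = ±1/2) gives 2 × 20 = 40 states.

40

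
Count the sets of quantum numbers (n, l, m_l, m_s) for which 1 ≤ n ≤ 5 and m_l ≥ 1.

For each n in the range, tally the orbitals obeying m_l ≥ 1:
n=2 → 1; n=3 → 3; n=4 → 6; n=5 → 10.
Orbitals: 1 + 3 + 6 + 10 = 20. Including both spin states (m_s = ±1/2) gives 2 × 20 = 40 states.

40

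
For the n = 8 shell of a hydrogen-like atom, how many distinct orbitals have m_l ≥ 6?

3

Go through l = 0, …, 7 (the values permitted for n = 8).
Orbitals with m_l ≥ 6, by l: l=6 → 1; l=7 → 2.
Total orbitals: 1 + 2 = 3.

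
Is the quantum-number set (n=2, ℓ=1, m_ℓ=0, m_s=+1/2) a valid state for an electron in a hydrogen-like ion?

n = 2 is a positive integer. ℓ = 1 satisfies 0 ≤ ℓ ≤ n−1 = 1. m_ℓ = 0 lies in the range −ℓ … +ℓ (here −1 … 1). m_s = +1/2 is one of ±1/2.
All four constraints are satisfied.

Valid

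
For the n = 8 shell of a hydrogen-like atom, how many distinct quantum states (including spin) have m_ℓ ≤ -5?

For n = 8, ℓ ranges over 0 … 7.
Per ℓ-value: ℓ=5 → 1; ℓ=6 → 2; ℓ=7 → 3.
Orbitals: 1 + 2 + 3 = 6. Each orbital carries two spin states, so 6 × 2 = 12 states.

12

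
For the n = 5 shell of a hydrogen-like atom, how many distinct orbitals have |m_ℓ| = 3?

For n = 5, ℓ ranges over 0 … 4.
Per ℓ-value: ℓ=3 → 2; ℓ=4 → 2.
Total orbitals: 2 + 2 = 4.

4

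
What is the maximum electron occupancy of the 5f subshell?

14

A subshell with l = 3 has 2l+1 = 7 orbitals, each holding 2 electrons (spin ±1/2), so 7 × 2 = 14.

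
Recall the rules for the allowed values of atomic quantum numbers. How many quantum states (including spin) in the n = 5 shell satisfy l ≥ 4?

Go through l = 0, …, 4 (the values permitted for n = 5).
The (l, ml) pairs meeting l ≥ 4 give: l=4 → 9.
Orbitals: 9. Each orbital carries two spin states, so 9 × 2 = 18 states.

18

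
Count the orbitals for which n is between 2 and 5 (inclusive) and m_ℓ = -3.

Work shell by shell — for each n, count the (ℓ, m_ℓ) pairs that satisfy m_ℓ = -3:
n=4 → 1; n=5 → 2.
Total orbitals: 1 + 2 = 3.

3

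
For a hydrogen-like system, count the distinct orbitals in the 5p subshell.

A subshell has 2l+1 orbitals; with l = 1, that's 3.

3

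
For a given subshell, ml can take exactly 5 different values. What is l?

ml ranges over 2l+1 integers, so 2l+1 = 5 ⇒ l = 2.

l = 2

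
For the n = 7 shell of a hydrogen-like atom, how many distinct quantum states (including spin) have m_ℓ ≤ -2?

With n = 7 the allowed ℓ are 0, 1, …, 6.
Orbitals with m_ℓ ≤ -2, by ℓ: ℓ=2 → 1; ℓ=3 → 2; ℓ=4 → 3; ℓ=5 → 4; ℓ=6 → 5.
Orbitals: 1 + 2 + 3 + 4 + 5 = 15. Each orbital carries two spin states, so 15 × 2 = 30 states.

30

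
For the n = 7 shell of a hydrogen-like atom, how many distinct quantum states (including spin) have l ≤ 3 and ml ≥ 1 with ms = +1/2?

For n = 7, l ranges over 0 … 6.
Orbitals with l ≤ 3 and ml ≥ 1, by l: l=1 → 1; l=2 → 2; l=3 → 3.
Orbitals: 1 + 2 + 3 = 6. With ms fixed to a single value there is one state per orbital, giving 6 states.

6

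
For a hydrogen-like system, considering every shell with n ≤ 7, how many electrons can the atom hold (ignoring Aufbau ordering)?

280

Total orbitals = 1² + 2² + 3² + 4² + 5² + 6² + 7² = 140. Doubling for spin gives 280 electrons.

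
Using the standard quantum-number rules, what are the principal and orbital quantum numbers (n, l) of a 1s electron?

The leading integer gives n = 1; the letter 's' means l = 0.

n = 1, l = 0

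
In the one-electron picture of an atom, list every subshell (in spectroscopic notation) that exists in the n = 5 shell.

5s, 5p, 5d, 5f, 5g

For n = 5, ℓ runs from 0 to 4. In spectroscopic notation ℓ = 0,1,2,… ↔ s,p,d,f,g,h,i, so the subshells are 5s, 5p, 5d, 5f, 5g.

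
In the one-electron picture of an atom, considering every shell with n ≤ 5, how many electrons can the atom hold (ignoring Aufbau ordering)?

110

Total orbitals = 1² + 2² + 3² + 4² + 5² = 55. Doubling for spin gives 110 electrons.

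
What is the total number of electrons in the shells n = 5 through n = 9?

Shell n has n² orbitals: 5²=25 + 6²=36 + 7²=49 + 8²=64 + 9²=81 = 255 orbitals.
Two spin states per orbital: 2 × 255 = 510 electrons.

510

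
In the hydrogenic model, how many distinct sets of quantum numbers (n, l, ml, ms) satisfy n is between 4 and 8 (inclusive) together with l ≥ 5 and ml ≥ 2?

Treat each shell separately and count matching orbitals:
n=6 → 4; n=7 → 9; n=8 → 15.
Orbitals: 4 + 9 + 15 = 28. Including both spin states (ms = ±1/2) gives 2 × 28 = 56 states.

56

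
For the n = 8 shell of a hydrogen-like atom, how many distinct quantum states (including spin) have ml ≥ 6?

6

For n = 8, l ranges over 0 … 7.
The (l, ml) pairs meeting ml ≥ 6 give: l=6 → 1; l=7 → 2.
Orbitals: 1 + 2 = 3. Each orbital carries two spin states, so 3 × 2 = 6 states.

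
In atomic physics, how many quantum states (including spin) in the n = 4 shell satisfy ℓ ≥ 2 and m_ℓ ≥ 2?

The n = 4 shell has ℓ = 0 through 3; check each.
The (ℓ, m_ℓ) pairs meeting ℓ ≥ 2 and m_ℓ ≥ 2 give: ℓ=2 → 1; ℓ=3 → 2.
Orbitals: 1 + 2 = 3. Each orbital carries two spin states, so 3 × 2 = 6 states.

6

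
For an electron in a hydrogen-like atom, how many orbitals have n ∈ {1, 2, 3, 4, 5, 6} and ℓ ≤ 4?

80

Treat each shell separately and count matching orbitals:
n=1 → 1; n=2 → 4; n=3 → 9; n=4 → 16; n=5 → 25; n=6 → 25.
Total orbitals: 1 + 4 + 9 + 16 + 25 + 25 = 80.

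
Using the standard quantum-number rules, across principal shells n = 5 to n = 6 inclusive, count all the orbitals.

Shell n has n² orbitals: 5²=25 + 6²=36 = 61 orbitals.

61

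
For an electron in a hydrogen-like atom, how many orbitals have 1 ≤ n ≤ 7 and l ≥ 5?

35

Per-shell orbital counts meeting the constraint:
n=6 → 11; n=7 → 24.
Total orbitals: 11 + 24 = 35.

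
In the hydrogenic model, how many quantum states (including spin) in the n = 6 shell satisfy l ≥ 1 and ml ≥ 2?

20

For n = 6, l ranges over 0 … 5.
Per l-value: l=2 → 1; l=3 → 2; l=4 → 3; l=5 → 4.
Orbitals: 1 + 2 + 3 + 4 = 10. Each orbital carries two spin states, so 10 × 2 = 20 states.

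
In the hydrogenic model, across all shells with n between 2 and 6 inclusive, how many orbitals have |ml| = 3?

12

Count contributing orbitals for each principal shell:
n=4 → 2; n=5 → 4; n=6 → 6.
Total orbitals: 2 + 4 + 6 = 12.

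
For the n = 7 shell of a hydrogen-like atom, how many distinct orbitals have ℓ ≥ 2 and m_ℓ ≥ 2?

The n = 7 shell has ℓ = 0 through 6; check each.
The (ℓ, m_ℓ) pairs meeting ℓ ≥ 2 and m_ℓ ≥ 2 give: ℓ=2 → 1; ℓ=3 → 2; ℓ=4 → 3; ℓ=5 → 4; ℓ=6 → 5.
Total orbitals: 1 + 2 + 3 + 4 + 5 = 15.

15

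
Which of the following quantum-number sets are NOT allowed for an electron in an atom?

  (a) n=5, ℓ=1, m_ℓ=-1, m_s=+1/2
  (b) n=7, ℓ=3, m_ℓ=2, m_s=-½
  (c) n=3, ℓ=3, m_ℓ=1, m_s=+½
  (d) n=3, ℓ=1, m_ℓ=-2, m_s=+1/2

(c) has ℓ = 3 ≥ n = 3, violating 0 ≤ ℓ ≤ n−1.
(d) has |m_ℓ| = 2 > ℓ = 1, violating −ℓ ≤ m_ℓ ≤ ℓ.
The remaining sets (a), (b) satisfy all four rules.

(c) and (d)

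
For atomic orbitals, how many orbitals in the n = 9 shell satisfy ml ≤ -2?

28

The n = 9 shell has l = 0 through 8; check each.
Orbitals with ml ≤ -2, by l: l=2 → 1; l=3 → 2; l=4 → 3; l=5 → 4; l=6 → 5; l=7 → 6; l=8 → 7.
Total orbitals: 1 + 2 + 3 + 4 + 5 + 6 + 7 = 28.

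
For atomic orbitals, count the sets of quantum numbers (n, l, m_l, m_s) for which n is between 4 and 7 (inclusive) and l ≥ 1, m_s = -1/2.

122

Count contributing orbitals for each principal shell:
n=4 → 15; n=5 → 24; n=6 → 35; n=7 → 48.
Orbitals: 15 + 24 + 35 + 48 = 122. With m_s fixed to -1/2 there is one state per orbital, so 122 states.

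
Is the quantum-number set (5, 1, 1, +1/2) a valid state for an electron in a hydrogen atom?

Valid

n = 5 is a positive integer. l = 1 satisfies 0 ≤ l ≤ n−1 = 4. m_l = 1 lies in the range −l … +l (here −1 … 1). m_s = +1/2 is one of ±1/2.
All four constraints are satisfied.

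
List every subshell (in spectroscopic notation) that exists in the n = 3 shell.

For n = 3, l runs from 0 to 2. In spectroscopic notation l = 0,1,2,… ↔ s,p,d,f,g,h,i, so the subshells are 3s, 3p, 3d.

3s, 3p, 3d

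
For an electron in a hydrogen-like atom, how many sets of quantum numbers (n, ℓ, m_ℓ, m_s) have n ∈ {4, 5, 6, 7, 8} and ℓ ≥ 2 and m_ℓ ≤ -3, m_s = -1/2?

35

Per-shell orbital counts meeting the constraint:
n=4 → 1; n=5 → 3; n=6 → 6; n=7 → 10; n=8 → 15.
Orbitals: 1 + 3 + 6 + 10 + 15 = 35. With m_s fixed to -1/2 there is one state per orbital, so 35 states.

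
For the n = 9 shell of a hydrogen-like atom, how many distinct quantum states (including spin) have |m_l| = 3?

With n = 9 the allowed l are 0, 1, …, 8.
Per l-value: l=3 → 2; l=4 → 2; l=5 → 2; l=6 → 2; l=7 → 2; l=8 → 2.
Orbitals: 2 + 2 + 2 + 2 + 2 + 2 = 12. Each orbital carries two spin states, so 12 × 2 = 24 states.

24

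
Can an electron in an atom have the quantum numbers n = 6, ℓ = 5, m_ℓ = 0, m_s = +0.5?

Allowed

n = 6 is a positive integer. ℓ = 5 satisfies 0 ≤ ℓ ≤ n−1 = 5. m_ℓ = 0 lies in the range −ℓ … +ℓ (here −5 … 5). m_s = +1/2 is one of ±1/2.
All four constraints are satisfied.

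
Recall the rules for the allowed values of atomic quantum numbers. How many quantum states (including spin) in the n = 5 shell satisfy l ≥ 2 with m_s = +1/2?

Orbitals with l ≥ 2, by l: l=2 → 5; l=3 → 7; l=4 → 9.
Orbitals: 5 + 7 + 9 = 21. With m_s fixed to a single value there is one state per orbital, giving 21 states.

21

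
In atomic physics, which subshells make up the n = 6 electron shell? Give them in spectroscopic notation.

6s, 6p, 6d, 6f, 6g, 6h

For n = 6, l runs from 0 to 5. In spectroscopic notation l = 0,1,2,… ↔ s,p,d,f,g,h,i, so the subshells are 6s, 6p, 6d, 6f, 6g, 6h.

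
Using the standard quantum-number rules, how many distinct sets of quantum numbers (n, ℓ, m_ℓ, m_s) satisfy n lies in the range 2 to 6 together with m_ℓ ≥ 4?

For each n in the range, tally the orbitals obeying m_ℓ ≥ 4:
n=5 → 1; n=6 → 3.
Orbitals: 1 + 3 = 4. Including both spin states (m_s = ±1/2) gives 2 × 4 = 8 states.

8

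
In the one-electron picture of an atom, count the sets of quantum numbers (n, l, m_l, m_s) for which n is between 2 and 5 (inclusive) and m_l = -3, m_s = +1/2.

3

For each n in the range, tally the orbitals obeying m_l = -3:
n=4 → 1; n=5 → 2.
Orbitals: 1 + 2 = 3. With m_s fixed to +1/2 there is one state per orbital, so 3 states.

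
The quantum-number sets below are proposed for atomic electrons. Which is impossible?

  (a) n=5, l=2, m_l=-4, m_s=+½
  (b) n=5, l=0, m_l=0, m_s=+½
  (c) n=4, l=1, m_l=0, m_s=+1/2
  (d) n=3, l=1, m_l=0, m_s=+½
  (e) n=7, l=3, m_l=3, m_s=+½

(a) has |m_l| = 4 > l = 2, violating −l ≤ m_l ≤ l.
The remaining sets (b), (c), (d), (e) satisfy all four rules.

(a)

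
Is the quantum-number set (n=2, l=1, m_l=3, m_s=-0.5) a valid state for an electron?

The magnetic quantum number must satisfy −l ≤ m_l ≤ l. With l = 1, m_l can only be -1, 0, 1, so m_l = 3 is forbidden.

No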